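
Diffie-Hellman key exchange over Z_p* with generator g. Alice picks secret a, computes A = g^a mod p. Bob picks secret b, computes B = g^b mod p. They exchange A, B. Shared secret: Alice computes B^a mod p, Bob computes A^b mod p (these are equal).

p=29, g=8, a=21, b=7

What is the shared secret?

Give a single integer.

A = 8^21 mod 29  (bits of 21 = 10101)
  bit 0 = 1: r = r^2 * 8 mod 29 = 1^2 * 8 = 1*8 = 8
  bit 1 = 0: r = r^2 mod 29 = 8^2 = 6
  bit 2 = 1: r = r^2 * 8 mod 29 = 6^2 * 8 = 7*8 = 27
  bit 3 = 0: r = r^2 mod 29 = 27^2 = 4
  bit 4 = 1: r = r^2 * 8 mod 29 = 4^2 * 8 = 16*8 = 12
  -> A = 12
B = 8^7 mod 29  (bits of 7 = 111)
  bit 0 = 1: r = r^2 * 8 mod 29 = 1^2 * 8 = 1*8 = 8
  bit 1 = 1: r = r^2 * 8 mod 29 = 8^2 * 8 = 6*8 = 19
  bit 2 = 1: r = r^2 * 8 mod 29 = 19^2 * 8 = 13*8 = 17
  -> B = 17
s = B^a = 17^21 mod 29  (bits of 21 = 10101)
  bit 0 = 1: r = r^2 * 17 mod 29 = 1^2 * 17 = 1*17 = 17
  bit 1 = 0: r = r^2 mod 29 = 17^2 = 28
  bit 2 = 1: r = r^2 * 17 mod 29 = 28^2 * 17 = 1*17 = 17
  bit 3 = 0: r = r^2 mod 29 = 17^2 = 28
  bit 4 = 1: r = r^2 * 17 mod 29 = 28^2 * 17 = 1*17 = 17
  -> s = B^a = 17

Answer: 17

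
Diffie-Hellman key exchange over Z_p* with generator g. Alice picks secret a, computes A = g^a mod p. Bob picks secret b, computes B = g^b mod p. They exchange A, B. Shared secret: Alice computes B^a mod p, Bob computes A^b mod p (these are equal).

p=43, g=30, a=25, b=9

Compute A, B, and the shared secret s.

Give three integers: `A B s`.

A = 30^25 mod 43  (bits of 25 = 11001)
  bit 0 = 1: r = r^2 * 30 mod 43 = 1^2 * 30 = 1*30 = 30
  bit 1 = 1: r = r^2 * 30 mod 43 = 30^2 * 30 = 40*30 = 39
  bit 2 = 0: r = r^2 mod 43 = 39^2 = 16
  bit 3 = 0: r = r^2 mod 43 = 16^2 = 41
  bit 4 = 1: r = r^2 * 30 mod 43 = 41^2 * 30 = 4*30 = 34
  -> A = 34
B = 30^9 mod 43  (bits of 9 = 1001)
  bit 0 = 1: r = r^2 * 30 mod 43 = 1^2 * 30 = 1*30 = 30
  bit 1 = 0: r = r^2 mod 43 = 30^2 = 40
  bit 2 = 0: r = r^2 mod 43 = 40^2 = 9
  bit 3 = 1: r = r^2 * 30 mod 43 = 9^2 * 30 = 38*30 = 22
  -> B = 22
s = B^a = 22^25 mod 43  (bits of 25 = 11001)
  bit 0 = 1: r = r^2 * 22 mod 43 = 1^2 * 22 = 1*22 = 22
  bit 1 = 1: r = r^2 * 22 mod 43 = 22^2 * 22 = 11*22 = 27
  bit 2 = 0: r = r^2 mod 43 = 27^2 = 41
  bit 3 = 0: r = r^2 mod 43 = 41^2 = 4
  bit 4 = 1: r = r^2 * 22 mod 43 = 4^2 * 22 = 16*22 = 8
  -> s = B^a = 8

Answer: 34 22 8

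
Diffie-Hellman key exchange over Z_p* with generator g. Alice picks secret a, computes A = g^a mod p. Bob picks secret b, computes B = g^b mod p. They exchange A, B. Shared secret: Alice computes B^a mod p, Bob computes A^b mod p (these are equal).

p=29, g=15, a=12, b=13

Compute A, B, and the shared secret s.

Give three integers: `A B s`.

Answer: 25 27 7

Derivation:
A = 15^12 mod 29  (bits of 12 = 1100)
  bit 0 = 1: r = r^2 * 15 mod 29 = 1^2 * 15 = 1*15 = 15
  bit 1 = 1: r = r^2 * 15 mod 29 = 15^2 * 15 = 22*15 = 11
  bit 2 = 0: r = r^2 mod 29 = 11^2 = 5
  bit 3 = 0: r = r^2 mod 29 = 5^2 = 25
  -> A = 25
B = 15^13 mod 29  (bits of 13 = 1101)
  bit 0 = 1: r = r^2 * 15 mod 29 = 1^2 * 15 = 1*15 = 15
  bit 1 = 1: r = r^2 * 15 mod 29 = 15^2 * 15 = 22*15 = 11
  bit 2 = 0: r = r^2 mod 29 = 11^2 = 5
  bit 3 = 1: r = r^2 * 15 mod 29 = 5^2 * 15 = 25*15 = 27
  -> B = 27
s = B^a = 27^12 mod 29  (bits of 12 = 1100)
  bit 0 = 1: r = r^2 * 27 mod 29 = 1^2 * 27 = 1*27 = 27
  bit 1 = 1: r = r^2 * 27 mod 29 = 27^2 * 27 = 4*27 = 21
  bit 2 = 0: r = r^2 mod 29 = 21^2 = 6
  bit 3 = 0: r = r^2 mod 29 = 6^2 = 7
  -> s = B^a = 7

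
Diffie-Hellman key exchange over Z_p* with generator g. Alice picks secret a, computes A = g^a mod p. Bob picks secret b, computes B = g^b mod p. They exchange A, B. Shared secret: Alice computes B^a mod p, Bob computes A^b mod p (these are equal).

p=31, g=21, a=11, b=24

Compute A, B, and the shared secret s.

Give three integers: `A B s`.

A = 21^11 mod 31  (bits of 11 = 1011)
  bit 0 = 1: r = r^2 * 21 mod 31 = 1^2 * 21 = 1*21 = 21
  bit 1 = 0: r = r^2 mod 31 = 21^2 = 7
  bit 2 = 1: r = r^2 * 21 mod 31 = 7^2 * 21 = 18*21 = 6
  bit 3 = 1: r = r^2 * 21 mod 31 = 6^2 * 21 = 5*21 = 12
  -> A = 12
B = 21^24 mod 31  (bits of 24 = 11000)
  bit 0 = 1: r = r^2 * 21 mod 31 = 1^2 * 21 = 1*21 = 21
  bit 1 = 1: r = r^2 * 21 mod 31 = 21^2 * 21 = 7*21 = 23
  bit 2 = 0: r = r^2 mod 31 = 23^2 = 2
  bit 3 = 0: r = r^2 mod 31 = 2^2 = 4
  bit 4 = 0: r = r^2 mod 31 = 4^2 = 16
  -> B = 16
s = B^a = 16^11 mod 31  (bits of 11 = 1011)
  bit 0 = 1: r = r^2 * 16 mod 31 = 1^2 * 16 = 1*16 = 16
  bit 1 = 0: r = r^2 mod 31 = 16^2 = 8
  bit 2 = 1: r = r^2 * 16 mod 31 = 8^2 * 16 = 2*16 = 1
  bit 3 = 1: r = r^2 * 16 mod 31 = 1^2 * 16 = 1*16 = 16
  -> s = B^a = 16

Answer: 12 16 16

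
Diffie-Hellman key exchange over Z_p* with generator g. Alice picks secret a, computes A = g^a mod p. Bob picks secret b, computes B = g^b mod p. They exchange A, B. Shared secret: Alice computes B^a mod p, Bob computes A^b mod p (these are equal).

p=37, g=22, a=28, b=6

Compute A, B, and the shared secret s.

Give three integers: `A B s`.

Answer: 16 27 10

Derivation:
A = 22^28 mod 37  (bits of 28 = 11100)
  bit 0 = 1: r = r^2 * 22 mod 37 = 1^2 * 22 = 1*22 = 22
  bit 1 = 1: r = r^2 * 22 mod 37 = 22^2 * 22 = 3*22 = 29
  bit 2 = 1: r = r^2 * 22 mod 37 = 29^2 * 22 = 27*22 = 2
  bit 3 = 0: r = r^2 mod 37 = 2^2 = 4
  bit 4 = 0: r = r^2 mod 37 = 4^2 = 16
  -> A = 16
B = 22^6 mod 37  (bits of 6 = 110)
  bit 0 = 1: r = r^2 * 22 mod 37 = 1^2 * 22 = 1*22 = 22
  bit 1 = 1: r = r^2 * 22 mod 37 = 22^2 * 22 = 3*22 = 29
  bit 2 = 0: r = r^2 mod 37 = 29^2 = 27
  -> B = 27
s = B^a = 27^28 mod 37  (bits of 28 = 11100)
  bit 0 = 1: r = r^2 * 27 mod 37 = 1^2 * 27 = 1*27 = 27
  bit 1 = 1: r = r^2 * 27 mod 37 = 27^2 * 27 = 26*27 = 36
  bit 2 = 1: r = r^2 * 27 mod 37 = 36^2 * 27 = 1*27 = 27
  bit 3 = 0: r = r^2 mod 37 = 27^2 = 26
  bit 4 = 0: r = r^2 mod 37 = 26^2 = 10
  -> s = B^a = 10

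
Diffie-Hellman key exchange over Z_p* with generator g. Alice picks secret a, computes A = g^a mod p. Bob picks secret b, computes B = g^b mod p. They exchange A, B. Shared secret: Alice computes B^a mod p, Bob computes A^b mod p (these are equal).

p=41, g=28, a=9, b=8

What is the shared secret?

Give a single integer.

A = 28^9 mod 41  (bits of 9 = 1001)
  bit 0 = 1: r = r^2 * 28 mod 41 = 1^2 * 28 = 1*28 = 28
  bit 1 = 0: r = r^2 mod 41 = 28^2 = 5
  bit 2 = 0: r = r^2 mod 41 = 5^2 = 25
  bit 3 = 1: r = r^2 * 28 mod 41 = 25^2 * 28 = 10*28 = 34
  -> A = 34
B = 28^8 mod 41  (bits of 8 = 1000)
  bit 0 = 1: r = r^2 * 28 mod 41 = 1^2 * 28 = 1*28 = 28
  bit 1 = 0: r = r^2 mod 41 = 28^2 = 5
  bit 2 = 0: r = r^2 mod 41 = 5^2 = 25
  bit 3 = 0: r = r^2 mod 41 = 25^2 = 10
  -> B = 10
s = B^a = 10^9 mod 41  (bits of 9 = 1001)
  bit 0 = 1: r = r^2 * 10 mod 41 = 1^2 * 10 = 1*10 = 10
  bit 1 = 0: r = r^2 mod 41 = 10^2 = 18
  bit 2 = 0: r = r^2 mod 41 = 18^2 = 37
  bit 3 = 1: r = r^2 * 10 mod 41 = 37^2 * 10 = 16*10 = 37
  -> s = B^a = 37

Answer: 37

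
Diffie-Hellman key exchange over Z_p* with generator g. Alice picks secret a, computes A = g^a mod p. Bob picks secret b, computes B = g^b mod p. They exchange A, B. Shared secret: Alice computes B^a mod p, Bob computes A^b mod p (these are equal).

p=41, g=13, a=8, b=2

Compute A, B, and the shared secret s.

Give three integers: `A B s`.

Answer: 10 5 18

Derivation:
A = 13^8 mod 41  (bits of 8 = 1000)
  bit 0 = 1: r = r^2 * 13 mod 41 = 1^2 * 13 = 1*13 = 13
  bit 1 = 0: r = r^2 mod 41 = 13^2 = 5
  bit 2 = 0: r = r^2 mod 41 = 5^2 = 25
  bit 3 = 0: r = r^2 mod 41 = 25^2 = 10
  -> A = 10
B = 13^2 mod 41  (bits of 2 = 10)
  bit 0 = 1: r = r^2 * 13 mod 41 = 1^2 * 13 = 1*13 = 13
  bit 1 = 0: r = r^2 mod 41 = 13^2 = 5
  -> B = 5
s = B^a = 5^8 mod 41  (bits of 8 = 1000)
  bit 0 = 1: r = r^2 * 5 mod 41 = 1^2 * 5 = 1*5 = 5
  bit 1 = 0: r = r^2 mod 41 = 5^2 = 25
  bit 2 = 0: r = r^2 mod 41 = 25^2 = 10
  bit 3 = 0: r = r^2 mod 41 = 10^2 = 18
  -> s = B^a = 18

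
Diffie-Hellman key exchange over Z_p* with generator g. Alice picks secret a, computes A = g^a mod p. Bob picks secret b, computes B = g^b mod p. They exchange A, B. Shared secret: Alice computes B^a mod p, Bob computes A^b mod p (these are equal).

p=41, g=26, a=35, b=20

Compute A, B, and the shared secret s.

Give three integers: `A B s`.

A = 26^35 mod 41  (bits of 35 = 100011)
  bit 0 = 1: r = r^2 * 26 mod 41 = 1^2 * 26 = 1*26 = 26
  bit 1 = 0: r = r^2 mod 41 = 26^2 = 20
  bit 2 = 0: r = r^2 mod 41 = 20^2 = 31
  bit 3 = 0: r = r^2 mod 41 = 31^2 = 18
  bit 4 = 1: r = r^2 * 26 mod 41 = 18^2 * 26 = 37*26 = 19
  bit 5 = 1: r = r^2 * 26 mod 41 = 19^2 * 26 = 33*26 = 38
  -> A = 38
B = 26^20 mod 41  (bits of 20 = 10100)
  bit 0 = 1: r = r^2 * 26 mod 41 = 1^2 * 26 = 1*26 = 26
  bit 1 = 0: r = r^2 mod 41 = 26^2 = 20
  bit 2 = 1: r = r^2 * 26 mod 41 = 20^2 * 26 = 31*26 = 27
  bit 3 = 0: r = r^2 mod 41 = 27^2 = 32
  bit 4 = 0: r = r^2 mod 41 = 32^2 = 40
  -> B = 40
s = B^a = 40^35 mod 41  (bits of 35 = 100011)
  bit 0 = 1: r = r^2 * 40 mod 41 = 1^2 * 40 = 1*40 = 40
  bit 1 = 0: r = r^2 mod 41 = 40^2 = 1
  bit 2 = 0: r = r^2 mod 41 = 1^2 = 1
  bit 3 = 0: r = r^2 mod 41 = 1^2 = 1
  bit 4 = 1: r = r^2 * 40 mod 41 = 1^2 * 40 = 1*40 = 40
  bit 5 = 1: r = r^2 * 40 mod 41 = 40^2 * 40 = 1*40 = 40
  -> s = B^a = 40

Answer: 38 40 40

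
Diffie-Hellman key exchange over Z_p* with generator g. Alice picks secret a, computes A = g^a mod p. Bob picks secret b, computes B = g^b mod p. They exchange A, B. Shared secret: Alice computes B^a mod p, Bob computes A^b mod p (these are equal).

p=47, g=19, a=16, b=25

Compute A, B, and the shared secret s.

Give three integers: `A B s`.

A = 19^16 mod 47  (bits of 16 = 10000)
  bit 0 = 1: r = r^2 * 19 mod 47 = 1^2 * 19 = 1*19 = 19
  bit 1 = 0: r = r^2 mod 47 = 19^2 = 32
  bit 2 = 0: r = r^2 mod 47 = 32^2 = 37
  bit 3 = 0: r = r^2 mod 47 = 37^2 = 6
  bit 4 = 0: r = r^2 mod 47 = 6^2 = 36
  -> A = 36
B = 19^25 mod 47  (bits of 25 = 11001)
  bit 0 = 1: r = r^2 * 19 mod 47 = 1^2 * 19 = 1*19 = 19
  bit 1 = 1: r = r^2 * 19 mod 47 = 19^2 * 19 = 32*19 = 44
  bit 2 = 0: r = r^2 mod 47 = 44^2 = 9
  bit 3 = 0: r = r^2 mod 47 = 9^2 = 34
  bit 4 = 1: r = r^2 * 19 mod 47 = 34^2 * 19 = 28*19 = 15
  -> B = 15
s = B^a = 15^16 mod 47  (bits of 16 = 10000)
  bit 0 = 1: r = r^2 * 15 mod 47 = 1^2 * 15 = 1*15 = 15
  bit 1 = 0: r = r^2 mod 47 = 15^2 = 37
  bit 2 = 0: r = r^2 mod 47 = 37^2 = 6
  bit 3 = 0: r = r^2 mod 47 = 6^2 = 36
  bit 4 = 0: r = r^2 mod 47 = 36^2 = 27
  -> s = B^a = 27

Answer: 36 15 27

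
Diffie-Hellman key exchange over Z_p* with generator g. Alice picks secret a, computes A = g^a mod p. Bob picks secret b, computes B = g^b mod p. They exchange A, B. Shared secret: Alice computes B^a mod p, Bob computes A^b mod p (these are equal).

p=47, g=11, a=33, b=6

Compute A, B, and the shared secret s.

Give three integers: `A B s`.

Answer: 5 37 21

Derivation:
A = 11^33 mod 47  (bits of 33 = 100001)
  bit 0 = 1: r = r^2 * 11 mod 47 = 1^2 * 11 = 1*11 = 11
  bit 1 = 0: r = r^2 mod 47 = 11^2 = 27
  bit 2 = 0: r = r^2 mod 47 = 27^2 = 24
  bit 3 = 0: r = r^2 mod 47 = 24^2 = 12
  bit 4 = 0: r = r^2 mod 47 = 12^2 = 3
  bit 5 = 1: r = r^2 * 11 mod 47 = 3^2 * 11 = 9*11 = 5
  -> A = 5
B = 11^6 mod 47  (bits of 6 = 110)
  bit 0 = 1: r = r^2 * 11 mod 47 = 1^2 * 11 = 1*11 = 11
  bit 1 = 1: r = r^2 * 11 mod 47 = 11^2 * 11 = 27*11 = 15
  bit 2 = 0: r = r^2 mod 47 = 15^2 = 37
  -> B = 37
s = B^a = 37^33 mod 47  (bits of 33 = 100001)
  bit 0 = 1: r = r^2 * 37 mod 47 = 1^2 * 37 = 1*37 = 37
  bit 1 = 0: r = r^2 mod 47 = 37^2 = 6
  bit 2 = 0: r = r^2 mod 47 = 6^2 = 36
  bit 3 = 0: r = r^2 mod 47 = 36^2 = 27
  bit 4 = 0: r = r^2 mod 47 = 27^2 = 24
  bit 5 = 1: r = r^2 * 37 mod 47 = 24^2 * 37 = 12*37 = 21
  -> s = B^a = 21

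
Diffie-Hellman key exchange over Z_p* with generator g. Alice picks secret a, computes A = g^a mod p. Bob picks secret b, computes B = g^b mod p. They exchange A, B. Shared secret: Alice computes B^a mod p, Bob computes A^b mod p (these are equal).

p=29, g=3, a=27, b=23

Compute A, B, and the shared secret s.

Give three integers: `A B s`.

Answer: 10 8 11

Derivation:
A = 3^27 mod 29  (bits of 27 = 11011)
  bit 0 = 1: r = r^2 * 3 mod 29 = 1^2 * 3 = 1*3 = 3
  bit 1 = 1: r = r^2 * 3 mod 29 = 3^2 * 3 = 9*3 = 27
  bit 2 = 0: r = r^2 mod 29 = 27^2 = 4
  bit 3 = 1: r = r^2 * 3 mod 29 = 4^2 * 3 = 16*3 = 19
  bit 4 = 1: r = r^2 * 3 mod 29 = 19^2 * 3 = 13*3 = 10
  -> A = 10
B = 3^23 mod 29  (bits of 23 = 10111)
  bit 0 = 1: r = r^2 * 3 mod 29 = 1^2 * 3 = 1*3 = 3
  bit 1 = 0: r = r^2 mod 29 = 3^2 = 9
  bit 2 = 1: r = r^2 * 3 mod 29 = 9^2 * 3 = 23*3 = 11
  bit 3 = 1: r = r^2 * 3 mod 29 = 11^2 * 3 = 5*3 = 15
  bit 4 = 1: r = r^2 * 3 mod 29 = 15^2 * 3 = 22*3 = 8
  -> B = 8
s = B^a = 8^27 mod 29  (bits of 27 = 11011)
  bit 0 = 1: r = r^2 * 8 mod 29 = 1^2 * 8 = 1*8 = 8
  bit 1 = 1: r = r^2 * 8 mod 29 = 8^2 * 8 = 6*8 = 19
  bit 2 = 0: r = r^2 mod 29 = 19^2 = 13
  bit 3 = 1: r = r^2 * 8 mod 29 = 13^2 * 8 = 24*8 = 18
  bit 4 = 1: r = r^2 * 8 mod 29 = 18^2 * 8 = 5*8 = 11
  -> s = B^a = 11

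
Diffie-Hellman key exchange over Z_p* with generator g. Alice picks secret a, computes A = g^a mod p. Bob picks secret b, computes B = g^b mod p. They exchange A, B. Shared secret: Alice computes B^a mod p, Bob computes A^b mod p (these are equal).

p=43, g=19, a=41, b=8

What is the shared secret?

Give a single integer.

A = 19^41 mod 43  (bits of 41 = 101001)
  bit 0 = 1: r = r^2 * 19 mod 43 = 1^2 * 19 = 1*19 = 19
  bit 1 = 0: r = r^2 mod 43 = 19^2 = 17
  bit 2 = 1: r = r^2 * 19 mod 43 = 17^2 * 19 = 31*19 = 30
  bit 3 = 0: r = r^2 mod 43 = 30^2 = 40
  bit 4 = 0: r = r^2 mod 43 = 40^2 = 9
  bit 5 = 1: r = r^2 * 19 mod 43 = 9^2 * 19 = 38*19 = 34
  -> A = 34
B = 19^8 mod 43  (bits of 8 = 1000)
  bit 0 = 1: r = r^2 * 19 mod 43 = 1^2 * 19 = 1*19 = 19
  bit 1 = 0: r = r^2 mod 43 = 19^2 = 17
  bit 2 = 0: r = r^2 mod 43 = 17^2 = 31
  bit 3 = 0: r = r^2 mod 43 = 31^2 = 15
  -> B = 15
s = B^a = 15^41 mod 43  (bits of 41 = 101001)
  bit 0 = 1: r = r^2 * 15 mod 43 = 1^2 * 15 = 1*15 = 15
  bit 1 = 0: r = r^2 mod 43 = 15^2 = 10
  bit 2 = 1: r = r^2 * 15 mod 43 = 10^2 * 15 = 14*15 = 38
  bit 3 = 0: r = r^2 mod 43 = 38^2 = 25
  bit 4 = 0: r = r^2 mod 43 = 25^2 = 23
  bit 5 = 1: r = r^2 * 15 mod 43 = 23^2 * 15 = 13*15 = 23
  -> s = B^a = 23

Answer: 23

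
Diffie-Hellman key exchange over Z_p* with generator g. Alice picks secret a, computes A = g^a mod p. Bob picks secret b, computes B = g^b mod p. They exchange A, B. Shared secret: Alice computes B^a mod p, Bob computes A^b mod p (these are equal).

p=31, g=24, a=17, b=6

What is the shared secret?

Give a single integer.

Answer: 16

Derivation:
A = 24^17 mod 31  (bits of 17 = 10001)
  bit 0 = 1: r = r^2 * 24 mod 31 = 1^2 * 24 = 1*24 = 24
  bit 1 = 0: r = r^2 mod 31 = 24^2 = 18
  bit 2 = 0: r = r^2 mod 31 = 18^2 = 14
  bit 3 = 0: r = r^2 mod 31 = 14^2 = 10
  bit 4 = 1: r = r^2 * 24 mod 31 = 10^2 * 24 = 7*24 = 13
  -> A = 13
B = 24^6 mod 31  (bits of 6 = 110)
  bit 0 = 1: r = r^2 * 24 mod 31 = 1^2 * 24 = 1*24 = 24
  bit 1 = 1: r = r^2 * 24 mod 31 = 24^2 * 24 = 18*24 = 29
  bit 2 = 0: r = r^2 mod 31 = 29^2 = 4
  -> B = 4
s = B^a = 4^17 mod 31  (bits of 17 = 10001)
  bit 0 = 1: r = r^2 * 4 mod 31 = 1^2 * 4 = 1*4 = 4
  bit 1 = 0: r = r^2 mod 31 = 4^2 = 16
  bit 2 = 0: r = r^2 mod 31 = 16^2 = 8
  bit 3 = 0: r = r^2 mod 31 = 8^2 = 2
  bit 4 = 1: r = r^2 * 4 mod 31 = 2^2 * 4 = 4*4 = 16
  -> s = B^a = 16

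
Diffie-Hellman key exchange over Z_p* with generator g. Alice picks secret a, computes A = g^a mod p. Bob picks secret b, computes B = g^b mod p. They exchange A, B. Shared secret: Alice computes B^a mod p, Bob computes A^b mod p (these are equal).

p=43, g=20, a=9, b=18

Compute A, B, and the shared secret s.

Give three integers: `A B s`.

A = 20^9 mod 43  (bits of 9 = 1001)
  bit 0 = 1: r = r^2 * 20 mod 43 = 1^2 * 20 = 1*20 = 20
  bit 1 = 0: r = r^2 mod 43 = 20^2 = 13
  bit 2 = 0: r = r^2 mod 43 = 13^2 = 40
  bit 3 = 1: r = r^2 * 20 mod 43 = 40^2 * 20 = 9*20 = 8
  -> A = 8
B = 20^18 mod 43  (bits of 18 = 10010)
  bit 0 = 1: r = r^2 * 20 mod 43 = 1^2 * 20 = 1*20 = 20
  bit 1 = 0: r = r^2 mod 43 = 20^2 = 13
  bit 2 = 0: r = r^2 mod 43 = 13^2 = 40
  bit 3 = 1: r = r^2 * 20 mod 43 = 40^2 * 20 = 9*20 = 8
  bit 4 = 0: r = r^2 mod 43 = 8^2 = 21
  -> B = 21
s = B^a = 21^9 mod 43  (bits of 9 = 1001)
  bit 0 = 1: r = r^2 * 21 mod 43 = 1^2 * 21 = 1*21 = 21
  bit 1 = 0: r = r^2 mod 43 = 21^2 = 11
  bit 2 = 0: r = r^2 mod 43 = 11^2 = 35
  bit 3 = 1: r = r^2 * 21 mod 43 = 35^2 * 21 = 21*21 = 11
  -> s = B^a = 11

Answer: 8 21 11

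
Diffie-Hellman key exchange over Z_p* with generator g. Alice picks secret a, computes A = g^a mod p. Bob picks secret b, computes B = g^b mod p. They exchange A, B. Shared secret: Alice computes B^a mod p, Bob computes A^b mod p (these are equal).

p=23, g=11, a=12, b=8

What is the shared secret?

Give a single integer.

A = 11^12 mod 23  (bits of 12 = 1100)
  bit 0 = 1: r = r^2 * 11 mod 23 = 1^2 * 11 = 1*11 = 11
  bit 1 = 1: r = r^2 * 11 mod 23 = 11^2 * 11 = 6*11 = 20
  bit 2 = 0: r = r^2 mod 23 = 20^2 = 9
  bit 3 = 0: r = r^2 mod 23 = 9^2 = 12
  -> A = 12
B = 11^8 mod 23  (bits of 8 = 1000)
  bit 0 = 1: r = r^2 * 11 mod 23 = 1^2 * 11 = 1*11 = 11
  bit 1 = 0: r = r^2 mod 23 = 11^2 = 6
  bit 2 = 0: r = r^2 mod 23 = 6^2 = 13
  bit 3 = 0: r = r^2 mod 23 = 13^2 = 8
  -> B = 8
s = B^a = 8^12 mod 23  (bits of 12 = 1100)
  bit 0 = 1: r = r^2 * 8 mod 23 = 1^2 * 8 = 1*8 = 8
  bit 1 = 1: r = r^2 * 8 mod 23 = 8^2 * 8 = 18*8 = 6
  bit 2 = 0: r = r^2 mod 23 = 6^2 = 13
  bit 3 = 0: r = r^2 mod 23 = 13^2 = 8
  -> s = B^a = 8

Answer: 8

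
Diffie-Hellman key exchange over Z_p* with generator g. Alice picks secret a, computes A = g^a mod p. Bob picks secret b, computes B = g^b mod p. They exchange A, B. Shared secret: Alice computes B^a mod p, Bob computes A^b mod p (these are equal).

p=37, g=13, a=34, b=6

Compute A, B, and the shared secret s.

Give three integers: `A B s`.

Answer: 30 11 26

Derivation:
A = 13^34 mod 37  (bits of 34 = 100010)
  bit 0 = 1: r = r^2 * 13 mod 37 = 1^2 * 13 = 1*13 = 13
  bit 1 = 0: r = r^2 mod 37 = 13^2 = 21
  bit 2 = 0: r = r^2 mod 37 = 21^2 = 34
  bit 3 = 0: r = r^2 mod 37 = 34^2 = 9
  bit 4 = 1: r = r^2 * 13 mod 37 = 9^2 * 13 = 7*13 = 17
  bit 5 = 0: r = r^2 mod 37 = 17^2 = 30
  -> A = 30
B = 13^6 mod 37  (bits of 6 = 110)
  bit 0 = 1: r = r^2 * 13 mod 37 = 1^2 * 13 = 1*13 = 13
  bit 1 = 1: r = r^2 * 13 mod 37 = 13^2 * 13 = 21*13 = 14
  bit 2 = 0: r = r^2 mod 37 = 14^2 = 11
  -> B = 11
s = B^a = 11^34 mod 37  (bits of 34 = 100010)
  bit 0 = 1: r = r^2 * 11 mod 37 = 1^2 * 11 = 1*11 = 11
  bit 1 = 0: r = r^2 mod 37 = 11^2 = 10
  bit 2 = 0: r = r^2 mod 37 = 10^2 = 26
  bit 3 = 0: r = r^2 mod 37 = 26^2 = 10
  bit 4 = 1: r = r^2 * 11 mod 37 = 10^2 * 11 = 26*11 = 27
  bit 5 = 0: r = r^2 mod 37 = 27^2 = 26
  -> s = B^a = 26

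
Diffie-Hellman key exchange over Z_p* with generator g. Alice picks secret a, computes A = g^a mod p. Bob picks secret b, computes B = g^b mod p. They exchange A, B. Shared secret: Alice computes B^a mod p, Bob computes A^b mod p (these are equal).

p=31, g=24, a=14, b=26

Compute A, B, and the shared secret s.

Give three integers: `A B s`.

Answer: 9 20 14

Derivation:
A = 24^14 mod 31  (bits of 14 = 1110)
  bit 0 = 1: r = r^2 * 24 mod 31 = 1^2 * 24 = 1*24 = 24
  bit 1 = 1: r = r^2 * 24 mod 31 = 24^2 * 24 = 18*24 = 29
  bit 2 = 1: r = r^2 * 24 mod 31 = 29^2 * 24 = 4*24 = 3
  bit 3 = 0: r = r^2 mod 31 = 3^2 = 9
  -> A = 9
B = 24^26 mod 31  (bits of 26 = 11010)
  bit 0 = 1: r = r^2 * 24 mod 31 = 1^2 * 24 = 1*24 = 24
  bit 1 = 1: r = r^2 * 24 mod 31 = 24^2 * 24 = 18*24 = 29
  bit 2 = 0: r = r^2 mod 31 = 29^2 = 4
  bit 3 = 1: r = r^2 * 24 mod 31 = 4^2 * 24 = 16*24 = 12
  bit 4 = 0: r = r^2 mod 31 = 12^2 = 20
  -> B = 20
s = B^a = 20^14 mod 31  (bits of 14 = 1110)
  bit 0 = 1: r = r^2 * 20 mod 31 = 1^2 * 20 = 1*20 = 20
  bit 1 = 1: r = r^2 * 20 mod 31 = 20^2 * 20 = 28*20 = 2
  bit 2 = 1: r = r^2 * 20 mod 31 = 2^2 * 20 = 4*20 = 18
  bit 3 = 0: r = r^2 mod 31 = 18^2 = 14
  -> s = B^a = 14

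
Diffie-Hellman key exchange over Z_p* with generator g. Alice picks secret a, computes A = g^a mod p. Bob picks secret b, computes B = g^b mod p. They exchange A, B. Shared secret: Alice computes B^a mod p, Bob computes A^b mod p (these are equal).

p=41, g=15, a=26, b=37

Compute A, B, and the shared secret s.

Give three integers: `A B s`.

Answer: 36 19 20

Derivation:
A = 15^26 mod 41  (bits of 26 = 11010)
  bit 0 = 1: r = r^2 * 15 mod 41 = 1^2 * 15 = 1*15 = 15
  bit 1 = 1: r = r^2 * 15 mod 41 = 15^2 * 15 = 20*15 = 13
  bit 2 = 0: r = r^2 mod 41 = 13^2 = 5
  bit 3 = 1: r = r^2 * 15 mod 41 = 5^2 * 15 = 25*15 = 6
  bit 4 = 0: r = r^2 mod 41 = 6^2 = 36
  -> A = 36
B = 15^37 mod 41  (bits of 37 = 100101)
  bit 0 = 1: r = r^2 * 15 mod 41 = 1^2 * 15 = 1*15 = 15
  bit 1 = 0: r = r^2 mod 41 = 15^2 = 20
  bit 2 = 0: r = r^2 mod 41 = 20^2 = 31
  bit 3 = 1: r = r^2 * 15 mod 41 = 31^2 * 15 = 18*15 = 24
  bit 4 = 0: r = r^2 mod 41 = 24^2 = 2
  bit 5 = 1: r = r^2 * 15 mod 41 = 2^2 * 15 = 4*15 = 19
  -> B = 19
s = B^a = 19^26 mod 41  (bits of 26 = 11010)
  bit 0 = 1: r = r^2 * 19 mod 41 = 1^2 * 19 = 1*19 = 19
  bit 1 = 1: r = r^2 * 19 mod 41 = 19^2 * 19 = 33*19 = 12
  bit 2 = 0: r = r^2 mod 41 = 12^2 = 21
  bit 3 = 1: r = r^2 * 19 mod 41 = 21^2 * 19 = 31*19 = 15
  bit 4 = 0: r = r^2 mod 41 = 15^2 = 20
  -> s = B^a = 20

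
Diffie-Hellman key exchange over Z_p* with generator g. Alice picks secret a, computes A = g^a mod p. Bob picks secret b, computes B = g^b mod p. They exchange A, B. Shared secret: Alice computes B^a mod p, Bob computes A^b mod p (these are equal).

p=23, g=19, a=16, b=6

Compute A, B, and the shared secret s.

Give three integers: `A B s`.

A = 19^16 mod 23  (bits of 16 = 10000)
  bit 0 = 1: r = r^2 * 19 mod 23 = 1^2 * 19 = 1*19 = 19
  bit 1 = 0: r = r^2 mod 23 = 19^2 = 16
  bit 2 = 0: r = r^2 mod 23 = 16^2 = 3
  bit 3 = 0: r = r^2 mod 23 = 3^2 = 9
  bit 4 = 0: r = r^2 mod 23 = 9^2 = 12
  -> A = 12
B = 19^6 mod 23  (bits of 6 = 110)
  bit 0 = 1: r = r^2 * 19 mod 23 = 1^2 * 19 = 1*19 = 19
  bit 1 = 1: r = r^2 * 19 mod 23 = 19^2 * 19 = 16*19 = 5
  bit 2 = 0: r = r^2 mod 23 = 5^2 = 2
  -> B = 2
s = B^a = 2^16 mod 23  (bits of 16 = 10000)
  bit 0 = 1: r = r^2 * 2 mod 23 = 1^2 * 2 = 1*2 = 2
  bit 1 = 0: r = r^2 mod 23 = 2^2 = 4
  bit 2 = 0: r = r^2 mod 23 = 4^2 = 16
  bit 3 = 0: r = r^2 mod 23 = 16^2 = 3
  bit 4 = 0: r = r^2 mod 23 = 3^2 = 9
  -> s = B^a = 9

Answer: 12 2 9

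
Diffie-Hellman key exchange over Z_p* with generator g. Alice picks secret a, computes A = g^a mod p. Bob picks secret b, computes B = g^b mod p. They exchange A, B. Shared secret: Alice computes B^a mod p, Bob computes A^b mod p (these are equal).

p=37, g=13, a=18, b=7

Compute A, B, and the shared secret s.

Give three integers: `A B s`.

A = 13^18 mod 37  (bits of 18 = 10010)
  bit 0 = 1: r = r^2 * 13 mod 37 = 1^2 * 13 = 1*13 = 13
  bit 1 = 0: r = r^2 mod 37 = 13^2 = 21
  bit 2 = 0: r = r^2 mod 37 = 21^2 = 34
  bit 3 = 1: r = r^2 * 13 mod 37 = 34^2 * 13 = 9*13 = 6
  bit 4 = 0: r = r^2 mod 37 = 6^2 = 36
  -> A = 36
B = 13^7 mod 37  (bits of 7 = 111)
  bit 0 = 1: r = r^2 * 13 mod 37 = 1^2 * 13 = 1*13 = 13
  bit 1 = 1: r = r^2 * 13 mod 37 = 13^2 * 13 = 21*13 = 14
  bit 2 = 1: r = r^2 * 13 mod 37 = 14^2 * 13 = 11*13 = 32
  -> B = 32
s = B^a = 32^18 mod 37  (bits of 18 = 10010)
  bit 0 = 1: r = r^2 * 32 mod 37 = 1^2 * 32 = 1*32 = 32
  bit 1 = 0: r = r^2 mod 37 = 32^2 = 25
  bit 2 = 0: r = r^2 mod 37 = 25^2 = 33
  bit 3 = 1: r = r^2 * 32 mod 37 = 33^2 * 32 = 16*32 = 31
  bit 4 = 0: r = r^2 mod 37 = 31^2 = 36
  -> s = B^a = 36

Answer: 36 32 36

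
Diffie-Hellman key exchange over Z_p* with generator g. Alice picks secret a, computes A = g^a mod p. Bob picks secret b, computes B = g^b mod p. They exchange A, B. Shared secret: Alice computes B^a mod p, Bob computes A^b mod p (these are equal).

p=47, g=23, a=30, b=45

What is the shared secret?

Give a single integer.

Answer: 34

Derivation:
A = 23^30 mod 47  (bits of 30 = 11110)
  bit 0 = 1: r = r^2 * 23 mod 47 = 1^2 * 23 = 1*23 = 23
  bit 1 = 1: r = r^2 * 23 mod 47 = 23^2 * 23 = 12*23 = 41
  bit 2 = 1: r = r^2 * 23 mod 47 = 41^2 * 23 = 36*23 = 29
  bit 3 = 1: r = r^2 * 23 mod 47 = 29^2 * 23 = 42*23 = 26
  bit 4 = 0: r = r^2 mod 47 = 26^2 = 18
  -> A = 18
B = 23^45 mod 47  (bits of 45 = 101101)
  bit 0 = 1: r = r^2 * 23 mod 47 = 1^2 * 23 = 1*23 = 23
  bit 1 = 0: r = r^2 mod 47 = 23^2 = 12
  bit 2 = 1: r = r^2 * 23 mod 47 = 12^2 * 23 = 3*23 = 22
  bit 3 = 1: r = r^2 * 23 mod 47 = 22^2 * 23 = 14*23 = 40
  bit 4 = 0: r = r^2 mod 47 = 40^2 = 2
  bit 5 = 1: r = r^2 * 23 mod 47 = 2^2 * 23 = 4*23 = 45
  -> B = 45
s = B^a = 45^30 mod 47  (bits of 30 = 11110)
  bit 0 = 1: r = r^2 * 45 mod 47 = 1^2 * 45 = 1*45 = 45
  bit 1 = 1: r = r^2 * 45 mod 47 = 45^2 * 45 = 4*45 = 39
  bit 2 = 1: r = r^2 * 45 mod 47 = 39^2 * 45 = 17*45 = 13
  bit 3 = 1: r = r^2 * 45 mod 47 = 13^2 * 45 = 28*45 = 38
  bit 4 = 0: r = r^2 mod 47 = 38^2 = 34
  -> s = B^a = 34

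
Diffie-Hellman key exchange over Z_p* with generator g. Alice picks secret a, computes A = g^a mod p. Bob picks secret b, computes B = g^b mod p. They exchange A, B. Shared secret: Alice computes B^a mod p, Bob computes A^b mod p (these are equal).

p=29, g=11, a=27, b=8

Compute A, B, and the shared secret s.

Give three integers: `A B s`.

A = 11^27 mod 29  (bits of 27 = 11011)
  bit 0 = 1: r = r^2 * 11 mod 29 = 1^2 * 11 = 1*11 = 11
  bit 1 = 1: r = r^2 * 11 mod 29 = 11^2 * 11 = 5*11 = 26
  bit 2 = 0: r = r^2 mod 29 = 26^2 = 9
  bit 3 = 1: r = r^2 * 11 mod 29 = 9^2 * 11 = 23*11 = 21
  bit 4 = 1: r = r^2 * 11 mod 29 = 21^2 * 11 = 6*11 = 8
  -> A = 8
B = 11^8 mod 29  (bits of 8 = 1000)
  bit 0 = 1: r = r^2 * 11 mod 29 = 1^2 * 11 = 1*11 = 11
  bit 1 = 0: r = r^2 mod 29 = 11^2 = 5
  bit 2 = 0: r = r^2 mod 29 = 5^2 = 25
  bit 3 = 0: r = r^2 mod 29 = 25^2 = 16
  -> B = 16
s = B^a = 16^27 mod 29  (bits of 27 = 11011)
  bit 0 = 1: r = r^2 * 16 mod 29 = 1^2 * 16 = 1*16 = 16
  bit 1 = 1: r = r^2 * 16 mod 29 = 16^2 * 16 = 24*16 = 7
  bit 2 = 0: r = r^2 mod 29 = 7^2 = 20
  bit 3 = 1: r = r^2 * 16 mod 29 = 20^2 * 16 = 23*16 = 20
  bit 4 = 1: r = r^2 * 16 mod 29 = 20^2 * 16 = 23*16 = 20
  -> s = B^a = 20

Answer: 8 16 20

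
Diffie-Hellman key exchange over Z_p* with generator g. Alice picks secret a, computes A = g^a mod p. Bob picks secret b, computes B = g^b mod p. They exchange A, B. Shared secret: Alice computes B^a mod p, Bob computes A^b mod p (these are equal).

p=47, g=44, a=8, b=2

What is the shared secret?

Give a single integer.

Answer: 32

Derivation:
A = 44^8 mod 47  (bits of 8 = 1000)
  bit 0 = 1: r = r^2 * 44 mod 47 = 1^2 * 44 = 1*44 = 44
  bit 1 = 0: r = r^2 mod 47 = 44^2 = 9
  bit 2 = 0: r = r^2 mod 47 = 9^2 = 34
  bit 3 = 0: r = r^2 mod 47 = 34^2 = 28
  -> A = 28
B = 44^2 mod 47  (bits of 2 = 10)
  bit 0 = 1: r = r^2 * 44 mod 47 = 1^2 * 44 = 1*44 = 44
  bit 1 = 0: r = r^2 mod 47 = 44^2 = 9
  -> B = 9
s = B^a = 9^8 mod 47  (bits of 8 = 1000)
  bit 0 = 1: r = r^2 * 9 mod 47 = 1^2 * 9 = 1*9 = 9
  bit 1 = 0: r = r^2 mod 47 = 9^2 = 34
  bit 2 = 0: r = r^2 mod 47 = 34^2 = 28
  bit 3 = 0: r = r^2 mod 47 = 28^2 = 32
  -> s = B^a = 32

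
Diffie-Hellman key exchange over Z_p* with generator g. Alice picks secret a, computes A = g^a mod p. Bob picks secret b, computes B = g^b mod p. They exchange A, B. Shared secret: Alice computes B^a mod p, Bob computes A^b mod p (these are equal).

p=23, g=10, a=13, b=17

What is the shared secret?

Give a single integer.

Answer: 10

Derivation:
A = 10^13 mod 23  (bits of 13 = 1101)
  bit 0 = 1: r = r^2 * 10 mod 23 = 1^2 * 10 = 1*10 = 10
  bit 1 = 1: r = r^2 * 10 mod 23 = 10^2 * 10 = 8*10 = 11
  bit 2 = 0: r = r^2 mod 23 = 11^2 = 6
  bit 3 = 1: r = r^2 * 10 mod 23 = 6^2 * 10 = 13*10 = 15
  -> A = 15
B = 10^17 mod 23  (bits of 17 = 10001)
  bit 0 = 1: r = r^2 * 10 mod 23 = 1^2 * 10 = 1*10 = 10
  bit 1 = 0: r = r^2 mod 23 = 10^2 = 8
  bit 2 = 0: r = r^2 mod 23 = 8^2 = 18
  bit 3 = 0: r = r^2 mod 23 = 18^2 = 2
  bit 4 = 1: r = r^2 * 10 mod 23 = 2^2 * 10 = 4*10 = 17
  -> B = 17
s = B^a = 17^13 mod 23  (bits of 13 = 1101)
  bit 0 = 1: r = r^2 * 17 mod 23 = 1^2 * 17 = 1*17 = 17
  bit 1 = 1: r = r^2 * 17 mod 23 = 17^2 * 17 = 13*17 = 14
  bit 2 = 0: r = r^2 mod 23 = 14^2 = 12
  bit 3 = 1: r = r^2 * 17 mod 23 = 12^2 * 17 = 6*17 = 10
  -> s = B^a = 10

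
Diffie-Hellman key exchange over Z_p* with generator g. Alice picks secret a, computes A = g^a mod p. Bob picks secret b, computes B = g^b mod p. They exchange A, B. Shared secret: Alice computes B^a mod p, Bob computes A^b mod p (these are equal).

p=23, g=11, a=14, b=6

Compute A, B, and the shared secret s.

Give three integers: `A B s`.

A = 11^14 mod 23  (bits of 14 = 1110)
  bit 0 = 1: r = r^2 * 11 mod 23 = 1^2 * 11 = 1*11 = 11
  bit 1 = 1: r = r^2 * 11 mod 23 = 11^2 * 11 = 6*11 = 20
  bit 2 = 1: r = r^2 * 11 mod 23 = 20^2 * 11 = 9*11 = 7
  bit 3 = 0: r = r^2 mod 23 = 7^2 = 3
  -> A = 3
B = 11^6 mod 23  (bits of 6 = 110)
  bit 0 = 1: r = r^2 * 11 mod 23 = 1^2 * 11 = 1*11 = 11
  bit 1 = 1: r = r^2 * 11 mod 23 = 11^2 * 11 = 6*11 = 20
  bit 2 = 0: r = r^2 mod 23 = 20^2 = 9
  -> B = 9
s = B^a = 9^14 mod 23  (bits of 14 = 1110)
  bit 0 = 1: r = r^2 * 9 mod 23 = 1^2 * 9 = 1*9 = 9
  bit 1 = 1: r = r^2 * 9 mod 23 = 9^2 * 9 = 12*9 = 16
  bit 2 = 1: r = r^2 * 9 mod 23 = 16^2 * 9 = 3*9 = 4
  bit 3 = 0: r = r^2 mod 23 = 4^2 = 16
  -> s = B^a = 16

Answer: 3 9 16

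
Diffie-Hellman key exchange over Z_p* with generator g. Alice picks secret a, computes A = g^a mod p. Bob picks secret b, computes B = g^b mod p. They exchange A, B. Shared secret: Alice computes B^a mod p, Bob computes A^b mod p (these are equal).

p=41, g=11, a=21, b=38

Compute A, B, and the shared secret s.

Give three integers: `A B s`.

A = 11^21 mod 41  (bits of 21 = 10101)
  bit 0 = 1: r = r^2 * 11 mod 41 = 1^2 * 11 = 1*11 = 11
  bit 1 = 0: r = r^2 mod 41 = 11^2 = 39
  bit 2 = 1: r = r^2 * 11 mod 41 = 39^2 * 11 = 4*11 = 3
  bit 3 = 0: r = r^2 mod 41 = 3^2 = 9
  bit 4 = 1: r = r^2 * 11 mod 41 = 9^2 * 11 = 40*11 = 30
  -> A = 30
B = 11^38 mod 41  (bits of 38 = 100110)
  bit 0 = 1: r = r^2 * 11 mod 41 = 1^2 * 11 = 1*11 = 11
  bit 1 = 0: r = r^2 mod 41 = 11^2 = 39
  bit 2 = 0: r = r^2 mod 41 = 39^2 = 4
  bit 3 = 1: r = r^2 * 11 mod 41 = 4^2 * 11 = 16*11 = 12
  bit 4 = 1: r = r^2 * 11 mod 41 = 12^2 * 11 = 21*11 = 26
  bit 5 = 0: r = r^2 mod 41 = 26^2 = 20
  -> B = 20
s = B^a = 20^21 mod 41  (bits of 21 = 10101)
  bit 0 = 1: r = r^2 * 20 mod 41 = 1^2 * 20 = 1*20 = 20
  bit 1 = 0: r = r^2 mod 41 = 20^2 = 31
  bit 2 = 1: r = r^2 * 20 mod 41 = 31^2 * 20 = 18*20 = 32
  bit 3 = 0: r = r^2 mod 41 = 32^2 = 40
  bit 4 = 1: r = r^2 * 20 mod 41 = 40^2 * 20 = 1*20 = 20
  -> s = B^a = 20

Answer: 30 20 20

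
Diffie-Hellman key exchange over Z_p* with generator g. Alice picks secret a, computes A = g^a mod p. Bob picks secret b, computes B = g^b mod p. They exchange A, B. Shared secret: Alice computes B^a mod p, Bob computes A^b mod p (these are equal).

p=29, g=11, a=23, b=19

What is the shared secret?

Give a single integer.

A = 11^23 mod 29  (bits of 23 = 10111)
  bit 0 = 1: r = r^2 * 11 mod 29 = 1^2 * 11 = 1*11 = 11
  bit 1 = 0: r = r^2 mod 29 = 11^2 = 5
  bit 2 = 1: r = r^2 * 11 mod 29 = 5^2 * 11 = 25*11 = 14
  bit 3 = 1: r = r^2 * 11 mod 29 = 14^2 * 11 = 22*11 = 10
  bit 4 = 1: r = r^2 * 11 mod 29 = 10^2 * 11 = 13*11 = 27
  -> A = 27
B = 11^19 mod 29  (bits of 19 = 10011)
  bit 0 = 1: r = r^2 * 11 mod 29 = 1^2 * 11 = 1*11 = 11
  bit 1 = 0: r = r^2 mod 29 = 11^2 = 5
  bit 2 = 0: r = r^2 mod 29 = 5^2 = 25
  bit 3 = 1: r = r^2 * 11 mod 29 = 25^2 * 11 = 16*11 = 2
  bit 4 = 1: r = r^2 * 11 mod 29 = 2^2 * 11 = 4*11 = 15
  -> B = 15
s = B^a = 15^23 mod 29  (bits of 23 = 10111)
  bit 0 = 1: r = r^2 * 15 mod 29 = 1^2 * 15 = 1*15 = 15
  bit 1 = 0: r = r^2 mod 29 = 15^2 = 22
  bit 2 = 1: r = r^2 * 15 mod 29 = 22^2 * 15 = 20*15 = 10
  bit 3 = 1: r = r^2 * 15 mod 29 = 10^2 * 15 = 13*15 = 21
  bit 4 = 1: r = r^2 * 15 mod 29 = 21^2 * 15 = 6*15 = 3
  -> s = B^a = 3

Answer: 3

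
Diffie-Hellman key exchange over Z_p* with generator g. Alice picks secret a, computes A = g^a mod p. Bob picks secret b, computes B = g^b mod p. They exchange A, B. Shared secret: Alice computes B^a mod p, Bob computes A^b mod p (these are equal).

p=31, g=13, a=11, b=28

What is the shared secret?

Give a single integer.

Answer: 7

Derivation:
A = 13^11 mod 31  (bits of 11 = 1011)
  bit 0 = 1: r = r^2 * 13 mod 31 = 1^2 * 13 = 1*13 = 13
  bit 1 = 0: r = r^2 mod 31 = 13^2 = 14
  bit 2 = 1: r = r^2 * 13 mod 31 = 14^2 * 13 = 10*13 = 6
  bit 3 = 1: r = r^2 * 13 mod 31 = 6^2 * 13 = 5*13 = 3
  -> A = 3
B = 13^28 mod 31  (bits of 28 = 11100)
  bit 0 = 1: r = r^2 * 13 mod 31 = 1^2 * 13 = 1*13 = 13
  bit 1 = 1: r = r^2 * 13 mod 31 = 13^2 * 13 = 14*13 = 27
  bit 2 = 1: r = r^2 * 13 mod 31 = 27^2 * 13 = 16*13 = 22
  bit 3 = 0: r = r^2 mod 31 = 22^2 = 19
  bit 4 = 0: r = r^2 mod 31 = 19^2 = 20
  -> B = 20
s = B^a = 20^11 mod 31  (bits of 11 = 1011)
  bit 0 = 1: r = r^2 * 20 mod 31 = 1^2 * 20 = 1*20 = 20
  bit 1 = 0: r = r^2 mod 31 = 20^2 = 28
  bit 2 = 1: r = r^2 * 20 mod 31 = 28^2 * 20 = 9*20 = 25
  bit 3 = 1: r = r^2 * 20 mod 31 = 25^2 * 20 = 5*20 = 7
  -> s = B^a = 7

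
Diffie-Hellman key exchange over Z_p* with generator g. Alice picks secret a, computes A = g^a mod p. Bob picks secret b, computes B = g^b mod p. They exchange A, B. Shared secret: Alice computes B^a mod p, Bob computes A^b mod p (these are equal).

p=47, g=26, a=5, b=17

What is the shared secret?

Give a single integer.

A = 26^5 mod 47  (bits of 5 = 101)
  bit 0 = 1: r = r^2 * 26 mod 47 = 1^2 * 26 = 1*26 = 26
  bit 1 = 0: r = r^2 mod 47 = 26^2 = 18
  bit 2 = 1: r = r^2 * 26 mod 47 = 18^2 * 26 = 42*26 = 11
  -> A = 11
B = 26^17 mod 47  (bits of 17 = 10001)
  bit 0 = 1: r = r^2 * 26 mod 47 = 1^2 * 26 = 1*26 = 26
  bit 1 = 0: r = r^2 mod 47 = 26^2 = 18
  bit 2 = 0: r = r^2 mod 47 = 18^2 = 42
  bit 3 = 0: r = r^2 mod 47 = 42^2 = 25
  bit 4 = 1: r = r^2 * 26 mod 47 = 25^2 * 26 = 14*26 = 35
  -> B = 35
s = B^a = 35^5 mod 47  (bits of 5 = 101)
  bit 0 = 1: r = r^2 * 35 mod 47 = 1^2 * 35 = 1*35 = 35
  bit 1 = 0: r = r^2 mod 47 = 35^2 = 3
  bit 2 = 1: r = r^2 * 35 mod 47 = 3^2 * 35 = 9*35 = 33
  -> s = B^a = 33

Answer: 33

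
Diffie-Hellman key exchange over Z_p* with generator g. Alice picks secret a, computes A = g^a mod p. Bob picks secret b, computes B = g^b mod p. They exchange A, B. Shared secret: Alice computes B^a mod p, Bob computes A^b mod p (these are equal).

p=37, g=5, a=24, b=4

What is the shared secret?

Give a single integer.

Answer: 26

Derivation:
A = 5^24 mod 37  (bits of 24 = 11000)
  bit 0 = 1: r = r^2 * 5 mod 37 = 1^2 * 5 = 1*5 = 5
  bit 1 = 1: r = r^2 * 5 mod 37 = 5^2 * 5 = 25*5 = 14
  bit 2 = 0: r = r^2 mod 37 = 14^2 = 11
  bit 3 = 0: r = r^2 mod 37 = 11^2 = 10
  bit 4 = 0: r = r^2 mod 37 = 10^2 = 26
  -> A = 26
B = 5^4 mod 37  (bits of 4 = 100)
  bit 0 = 1: r = r^2 * 5 mod 37 = 1^2 * 5 = 1*5 = 5
  bit 1 = 0: r = r^2 mod 37 = 5^2 = 25
  bit 2 = 0: r = r^2 mod 37 = 25^2 = 33
  -> B = 33
s = B^a = 33^24 mod 37  (bits of 24 = 11000)
  bit 0 = 1: r = r^2 * 33 mod 37 = 1^2 * 33 = 1*33 = 33
  bit 1 = 1: r = r^2 * 33 mod 37 = 33^2 * 33 = 16*33 = 10
  bit 2 = 0: r = r^2 mod 37 = 10^2 = 26
  bit 3 = 0: r = r^2 mod 37 = 26^2 = 10
  bit 4 = 0: r = r^2 mod 37 = 10^2 = 26
  -> s = B^a = 26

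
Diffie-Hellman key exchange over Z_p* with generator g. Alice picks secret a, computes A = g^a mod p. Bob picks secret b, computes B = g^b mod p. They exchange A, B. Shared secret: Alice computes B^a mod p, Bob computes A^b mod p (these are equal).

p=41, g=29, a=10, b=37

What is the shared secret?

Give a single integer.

Answer: 9

Derivation:
A = 29^10 mod 41  (bits of 10 = 1010)
  bit 0 = 1: r = r^2 * 29 mod 41 = 1^2 * 29 = 1*29 = 29
  bit 1 = 0: r = r^2 mod 41 = 29^2 = 21
  bit 2 = 1: r = r^2 * 29 mod 41 = 21^2 * 29 = 31*29 = 38
  bit 3 = 0: r = r^2 mod 41 = 38^2 = 9
  -> A = 9
B = 29^37 mod 41  (bits of 37 = 100101)
  bit 0 = 1: r = r^2 * 29 mod 41 = 1^2 * 29 = 1*29 = 29
  bit 1 = 0: r = r^2 mod 41 = 29^2 = 21
  bit 2 = 0: r = r^2 mod 41 = 21^2 = 31
  bit 3 = 1: r = r^2 * 29 mod 41 = 31^2 * 29 = 18*29 = 30
  bit 4 = 0: r = r^2 mod 41 = 30^2 = 39
  bit 5 = 1: r = r^2 * 29 mod 41 = 39^2 * 29 = 4*29 = 34
  -> B = 34
s = B^a = 34^10 mod 41  (bits of 10 = 1010)
  bit 0 = 1: r = r^2 * 34 mod 41 = 1^2 * 34 = 1*34 = 34
  bit 1 = 0: r = r^2 mod 41 = 34^2 = 8
  bit 2 = 1: r = r^2 * 34 mod 41 = 8^2 * 34 = 23*34 = 3
  bit 3 = 0: r = r^2 mod 41 = 3^2 = 9
  -> s = B^a = 9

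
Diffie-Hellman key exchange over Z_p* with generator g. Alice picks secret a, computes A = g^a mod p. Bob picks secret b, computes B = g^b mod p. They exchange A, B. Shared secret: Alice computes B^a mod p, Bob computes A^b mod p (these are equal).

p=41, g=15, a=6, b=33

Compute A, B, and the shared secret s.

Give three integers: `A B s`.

A = 15^6 mod 41  (bits of 6 = 110)
  bit 0 = 1: r = r^2 * 15 mod 41 = 1^2 * 15 = 1*15 = 15
  bit 1 = 1: r = r^2 * 15 mod 41 = 15^2 * 15 = 20*15 = 13
  bit 2 = 0: r = r^2 mod 41 = 13^2 = 5
  -> A = 5
B = 15^33 mod 41  (bits of 33 = 100001)
  bit 0 = 1: r = r^2 * 15 mod 41 = 1^2 * 15 = 1*15 = 15
  bit 1 = 0: r = r^2 mod 41 = 15^2 = 20
  bit 2 = 0: r = r^2 mod 41 = 20^2 = 31
  bit 3 = 0: r = r^2 mod 41 = 31^2 = 18
  bit 4 = 0: r = r^2 mod 41 = 18^2 = 37
  bit 5 = 1: r = r^2 * 15 mod 41 = 37^2 * 15 = 16*15 = 35
  -> B = 35
s = B^a = 35^6 mod 41  (bits of 6 = 110)
  bit 0 = 1: r = r^2 * 35 mod 41 = 1^2 * 35 = 1*35 = 35
  bit 1 = 1: r = r^2 * 35 mod 41 = 35^2 * 35 = 36*35 = 30
  bit 2 = 0: r = r^2 mod 41 = 30^2 = 39
  -> s = B^a = 39

Answer: 5 35 39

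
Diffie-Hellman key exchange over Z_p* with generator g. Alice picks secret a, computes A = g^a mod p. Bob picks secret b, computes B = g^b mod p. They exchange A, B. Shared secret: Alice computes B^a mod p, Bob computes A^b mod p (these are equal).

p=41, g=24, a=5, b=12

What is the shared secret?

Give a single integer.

A = 24^5 mod 41  (bits of 5 = 101)
  bit 0 = 1: r = r^2 * 24 mod 41 = 1^2 * 24 = 1*24 = 24
  bit 1 = 0: r = r^2 mod 41 = 24^2 = 2
  bit 2 = 1: r = r^2 * 24 mod 41 = 2^2 * 24 = 4*24 = 14
  -> A = 14
B = 24^12 mod 41  (bits of 12 = 1100)
  bit 0 = 1: r = r^2 * 24 mod 41 = 1^2 * 24 = 1*24 = 24
  bit 1 = 1: r = r^2 * 24 mod 41 = 24^2 * 24 = 2*24 = 7
  bit 2 = 0: r = r^2 mod 41 = 7^2 = 8
  bit 3 = 0: r = r^2 mod 41 = 8^2 = 23
  -> B = 23
s = B^a = 23^5 mod 41  (bits of 5 = 101)
  bit 0 = 1: r = r^2 * 23 mod 41 = 1^2 * 23 = 1*23 = 23
  bit 1 = 0: r = r^2 mod 41 = 23^2 = 37
  bit 2 = 1: r = r^2 * 23 mod 41 = 37^2 * 23 = 16*23 = 40
  -> s = B^a = 40

Answer: 40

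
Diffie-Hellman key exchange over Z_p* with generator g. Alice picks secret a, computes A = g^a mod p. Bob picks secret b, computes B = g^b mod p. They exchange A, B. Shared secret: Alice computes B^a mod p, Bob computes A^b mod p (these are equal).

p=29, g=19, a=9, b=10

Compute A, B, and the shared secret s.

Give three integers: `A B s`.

A = 19^9 mod 29  (bits of 9 = 1001)
  bit 0 = 1: r = r^2 * 19 mod 29 = 1^2 * 19 = 1*19 = 19
  bit 1 = 0: r = r^2 mod 29 = 19^2 = 13
  bit 2 = 0: r = r^2 mod 29 = 13^2 = 24
  bit 3 = 1: r = r^2 * 19 mod 29 = 24^2 * 19 = 25*19 = 11
  -> A = 11
B = 19^10 mod 29  (bits of 10 = 1010)
  bit 0 = 1: r = r^2 * 19 mod 29 = 1^2 * 19 = 1*19 = 19
  bit 1 = 0: r = r^2 mod 29 = 19^2 = 13
  bit 2 = 1: r = r^2 * 19 mod 29 = 13^2 * 19 = 24*19 = 21
  bit 3 = 0: r = r^2 mod 29 = 21^2 = 6
  -> B = 6
s = B^a = 6^9 mod 29  (bits of 9 = 1001)
  bit 0 = 1: r = r^2 * 6 mod 29 = 1^2 * 6 = 1*6 = 6
  bit 1 = 0: r = r^2 mod 29 = 6^2 = 7
  bit 2 = 0: r = r^2 mod 29 = 7^2 = 20
  bit 3 = 1: r = r^2 * 6 mod 29 = 20^2 * 6 = 23*6 = 22
  -> s = B^a = 22

Answer: 11 6 22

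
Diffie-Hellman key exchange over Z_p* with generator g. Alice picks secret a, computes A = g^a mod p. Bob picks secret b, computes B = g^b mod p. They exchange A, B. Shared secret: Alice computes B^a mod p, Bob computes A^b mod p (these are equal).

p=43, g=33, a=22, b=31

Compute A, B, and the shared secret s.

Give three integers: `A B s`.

Answer: 10 20 23

Derivation:
A = 33^22 mod 43  (bits of 22 = 10110)
  bit 0 = 1: r = r^2 * 33 mod 43 = 1^2 * 33 = 1*33 = 33
  bit 1 = 0: r = r^2 mod 43 = 33^2 = 14
  bit 2 = 1: r = r^2 * 33 mod 43 = 14^2 * 33 = 24*33 = 18
  bit 3 = 1: r = r^2 * 33 mod 43 = 18^2 * 33 = 23*33 = 28
  bit 4 = 0: r = r^2 mod 43 = 28^2 = 10
  -> A = 10
B = 33^31 mod 43  (bits of 31 = 11111)
  bit 0 = 1: r = r^2 * 33 mod 43 = 1^2 * 33 = 1*33 = 33
  bit 1 = 1: r = r^2 * 33 mod 43 = 33^2 * 33 = 14*33 = 32
  bit 2 = 1: r = r^2 * 33 mod 43 = 32^2 * 33 = 35*33 = 37
  bit 3 = 1: r = r^2 * 33 mod 43 = 37^2 * 33 = 36*33 = 27
  bit 4 = 1: r = r^2 * 33 mod 43 = 27^2 * 33 = 41*33 = 20
  -> B = 20
s = B^a = 20^22 mod 43  (bits of 22 = 10110)
  bit 0 = 1: r = r^2 * 20 mod 43 = 1^2 * 20 = 1*20 = 20
  bit 1 = 0: r = r^2 mod 43 = 20^2 = 13
  bit 2 = 1: r = r^2 * 20 mod 43 = 13^2 * 20 = 40*20 = 26
  bit 3 = 1: r = r^2 * 20 mod 43 = 26^2 * 20 = 31*20 = 18
  bit 4 = 0: r = r^2 mod 43 = 18^2 = 23
  -> s = B^a = 23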